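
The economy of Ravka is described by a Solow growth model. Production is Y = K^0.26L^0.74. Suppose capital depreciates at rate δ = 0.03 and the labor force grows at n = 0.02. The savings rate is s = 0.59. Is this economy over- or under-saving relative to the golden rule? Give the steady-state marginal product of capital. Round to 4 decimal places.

over-saving; MPK ≈ 0.0220

Break-even investment rate: n + δ = 0.02 + 0.03 = 0.05.
Steady-state k*: s·k^0.26 = 0.05·k gives k* = (0.59/0.05)^(1/0.74) ≈ 28.0860.
MPK = 0.26·28.0860^(-0.74) ≈ 0.0220.
MPK < n+δ = 0.05, so the economy is dynamically inefficient (over-saving).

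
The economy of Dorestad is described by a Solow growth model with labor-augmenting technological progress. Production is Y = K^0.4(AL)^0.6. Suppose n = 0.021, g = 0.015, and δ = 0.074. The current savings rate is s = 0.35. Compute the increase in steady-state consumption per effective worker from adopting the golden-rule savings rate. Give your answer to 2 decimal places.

The effective depreciation rate is n + g + δ = 0.021 + 0.015 + 0.074 = 0.11.
Current steady state (s = 0.35): k* = (0.35/0.11)^(1/0.6) ≈ 6.8832, y* = 6.8832^0.4 ≈ 2.1633, c* = (1−0.35)·2.1633 ≈ 1.4061.
Maximizing c = f(k) − (n+g+δ)·k gives f'(k) = n+g+δ, i.e. 0.4·k^(0.4−1) = 0.11, so k_gold = (0.4/0.11)^(1/0.6) ≈ 8.5990.
y_gold = 8.5990^0.4 ≈ 2.3647, c_gold = y_gold − 0.11·k_gold ≈ 1.4188.
Gain: Δc = 1.4188 − 1.4061 ≈ 0.0127.

Δc ≈ 0.01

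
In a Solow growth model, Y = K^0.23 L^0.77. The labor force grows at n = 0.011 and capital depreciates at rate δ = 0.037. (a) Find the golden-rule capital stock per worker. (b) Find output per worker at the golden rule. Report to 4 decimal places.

n + δ = 0.011 + 0.037 = 0.048.
Maximizing c = f(k) − (n+δ)·k gives f'(k) = n+δ, i.e. 0.23·k^(0.23−1) = 0.048, so k_gold = (0.23/0.048)^(1/0.77) ≈ 7.6515.
y_gold = 7.6515^0.23 ≈ 1.5968.

(a) k_gold ≈ 7.6515; (b) y_gold ≈ 1.5968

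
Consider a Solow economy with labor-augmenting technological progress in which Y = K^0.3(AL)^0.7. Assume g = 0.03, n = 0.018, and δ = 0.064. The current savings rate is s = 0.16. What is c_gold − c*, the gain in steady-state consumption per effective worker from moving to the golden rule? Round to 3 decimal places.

Δc ≈ 0.089

The effective depreciation rate is n + g + δ = 0.018 + 0.03 + 0.064 = 0.112.
Current steady state (s = 0.16): k* = (0.16/0.112)^(1/0.7) ≈ 1.6645, y* = 1.6645^0.3 ≈ 1.1652, c* = (1−0.16)·1.1652 ≈ 0.9787.
Golden rule sets MPK = n+g+δ: 0.3·k^(0.3−1) = 0.112, so k_gold = (0.3/0.112)^(1/0.7) ≈ 4.0859.
y_gold = 4.0859^0.3 ≈ 1.5254, c_gold = y_gold − 0.112·k_gold ≈ 1.0678.
Gain: Δc = 1.0678 − 0.9787 ≈ 0.0891.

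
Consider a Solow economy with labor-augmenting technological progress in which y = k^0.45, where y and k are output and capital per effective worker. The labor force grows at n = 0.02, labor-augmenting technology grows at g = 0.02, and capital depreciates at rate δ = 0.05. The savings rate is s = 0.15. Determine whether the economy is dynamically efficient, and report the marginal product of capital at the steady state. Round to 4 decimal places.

Capital per effective worker breaks even when investment replaces (n + g + δ)·k; here n + g + δ = 0.09.
Steady-state k*: s·k^0.45 = 0.09·k gives k* = (0.15/0.09)^(1/0.55) ≈ 2.5314.
MPK = 0.45·2.5314^(-0.55) ≈ 0.2700.
MPK > n+g+δ = 0.09, so the economy is dynamically efficient (under-saving).

dynamically efficient; MPK ≈ 0.2700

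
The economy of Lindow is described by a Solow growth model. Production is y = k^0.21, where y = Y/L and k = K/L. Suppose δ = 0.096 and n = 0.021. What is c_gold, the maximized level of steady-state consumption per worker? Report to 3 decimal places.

Capital per worker breaks even when investment replaces (n + δ)·k; here n + δ = 0.117.
Maximizing c = f(k) − (n+δ)·k gives f'(k) = n+δ, i.e. 0.21·k^(0.21−1) = 0.117, so k_gold = (0.21/0.117)^(1/0.79) ≈ 2.0968.
y_gold = 2.0968^0.21 ≈ 1.1682.
c_gold = y_gold − (n+δ)·k_gold = 1.1682 − 0.117·2.0968 ≈ 0.9229.

c_gold ≈ 0.923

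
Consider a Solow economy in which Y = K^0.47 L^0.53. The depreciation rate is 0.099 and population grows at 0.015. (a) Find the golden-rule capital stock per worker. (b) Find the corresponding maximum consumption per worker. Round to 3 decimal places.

Capital per worker breaks even when investment replaces (n + δ)·k; here n + δ = 0.114.
Golden rule sets MPK = n+δ: 0.47·k^(0.47−1) = 0.114, so k_gold = (0.47/0.114)^(1/0.53) ≈ 14.4791.
y_gold = 14.4791^0.47 ≈ 3.5120; c_gold = y_gold − 0.114·k_gold ≈ 1.8613.

(a) k_gold ≈ 14.479; (b) c_gold ≈ 1.861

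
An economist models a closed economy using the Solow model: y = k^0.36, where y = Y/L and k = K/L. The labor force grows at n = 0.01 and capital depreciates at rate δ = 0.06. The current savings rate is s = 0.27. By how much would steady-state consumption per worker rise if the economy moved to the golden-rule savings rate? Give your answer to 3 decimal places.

Capital per worker breaks even when investment replaces (n + δ)·k; here n + δ = 0.07.
Current steady state (s = 0.27): k* = (0.27/0.07)^(1/0.64) ≈ 8.2421, y* = 8.2421^0.36 ≈ 2.1369, c* = (1−0.27)·2.1369 ≈ 1.5599.
Setting f'(k) = n+δ gives 0.36·k^(0.36−1) = 0.07, hence k_gold = (0.36/0.07)^(1/0.64) ≈ 12.9198.
y_gold = 12.9198^0.36 ≈ 2.5122, c_gold = y_gold − 0.07·k_gold ≈ 1.6078.
Gain: Δc = 1.6078 − 1.5599 ≈ 0.0479.

Δc ≈ 0.048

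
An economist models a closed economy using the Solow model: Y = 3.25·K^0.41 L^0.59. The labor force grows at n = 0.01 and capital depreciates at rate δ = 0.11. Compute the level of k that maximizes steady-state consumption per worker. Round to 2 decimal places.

The effective depreciation rate is n + δ = 0.01 + 0.11 = 0.12.
At the golden rule the marginal product of capital equals n+δ: 0.41·3.25·k^(0.41−1) = 0.12. Solving, k_gold = (0.41·3.25/0.12)^(1/0.59) ≈ 59.1575.

k_gold ≈ 59.16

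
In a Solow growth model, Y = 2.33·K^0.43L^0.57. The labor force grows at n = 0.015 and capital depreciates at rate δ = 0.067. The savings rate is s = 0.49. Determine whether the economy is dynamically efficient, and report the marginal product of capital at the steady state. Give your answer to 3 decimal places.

Break-even investment rate: n + δ = 0.015 + 0.067 = 0.082.
Steady-state k*: s·A·k^0.43 = 0.082·k gives k* = (0.49·2.33/0.082)^(1/0.57) ≈ 101.5215.
MPK = 0.43·2.33·101.5215^(-0.57) ≈ 0.0720.
MPK < n+δ = 0.082, so the economy is dynamically inefficient (over-saving).

dynamically inefficient; MPK ≈ 0.072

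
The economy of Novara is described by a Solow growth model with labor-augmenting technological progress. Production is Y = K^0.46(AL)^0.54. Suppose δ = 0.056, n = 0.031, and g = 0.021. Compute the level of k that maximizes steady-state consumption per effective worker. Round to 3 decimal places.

The effective depreciation rate is n + g + δ = 0.031 + 0.021 + 0.056 = 0.108.
At the golden rule the marginal product of capital equals n+g+δ: 0.46·k^(0.46−1) = 0.108. Solving, k_gold = (0.46/0.108)^(1/0.54) ≈ 14.6364.

k_gold ≈ 14.636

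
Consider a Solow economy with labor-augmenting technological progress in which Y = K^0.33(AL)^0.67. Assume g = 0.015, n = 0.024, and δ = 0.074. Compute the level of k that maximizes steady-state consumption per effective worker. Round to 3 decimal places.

n + g + δ = 0.024 + 0.015 + 0.074 = 0.113.
Setting f'(k) = n+g+δ gives 0.33·k^(0.33−1) = 0.113, hence k_gold = (0.33/0.113)^(1/0.67) ≈ 4.9509.

k_gold ≈ 4.951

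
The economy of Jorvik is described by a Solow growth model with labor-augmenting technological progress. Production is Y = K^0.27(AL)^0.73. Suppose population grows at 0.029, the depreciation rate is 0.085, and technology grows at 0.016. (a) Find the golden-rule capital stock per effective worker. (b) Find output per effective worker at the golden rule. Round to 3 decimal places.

The effective depreciation rate is n + g + δ = 0.029 + 0.016 + 0.085 = 0.13.
Maximizing c = f(k) − (n+g+δ)·k gives f'(k) = n+g+δ, i.e. 0.27·k^(0.27−1) = 0.13, so k_gold = (0.27/0.13)^(1/0.73) ≈ 2.7216.
y_gold = 2.7216^0.27 ≈ 1.3104.

(a) k_gold ≈ 2.722; (b) y_gold ≈ 1.310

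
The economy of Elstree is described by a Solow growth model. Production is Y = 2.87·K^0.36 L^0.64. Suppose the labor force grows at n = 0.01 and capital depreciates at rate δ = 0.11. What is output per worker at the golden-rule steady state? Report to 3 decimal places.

The effective depreciation rate is n + δ = 0.01 + 0.11 = 0.12.
Golden rule sets MPK = n+δ: 0.36·2.87·k^(0.36−1) = 0.12, so k_gold = (0.36·2.87/0.12)^(1/0.64) ≈ 28.9030.
Output: y_gold = 2.87·k_gold^0.36 = 2.87·28.9030^0.36 ≈ 9.6343.

y_gold ≈ 9.634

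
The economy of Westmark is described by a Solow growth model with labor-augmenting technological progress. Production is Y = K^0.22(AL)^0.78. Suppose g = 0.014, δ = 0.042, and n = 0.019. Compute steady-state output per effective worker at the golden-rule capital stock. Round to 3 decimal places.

n + g + δ = 0.019 + 0.014 + 0.042 = 0.075.
Golden rule sets MPK = n+g+δ: 0.22·k^(0.22−1) = 0.075, so k_gold = (0.22/0.075)^(1/0.78) ≈ 3.9736.
Output: y_gold = k_gold^0.22 = 3.9736^0.22 ≈ 1.3546.

y_gold ≈ 1.355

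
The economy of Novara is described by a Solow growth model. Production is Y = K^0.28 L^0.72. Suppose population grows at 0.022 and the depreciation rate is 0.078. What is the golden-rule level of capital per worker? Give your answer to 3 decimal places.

k_gold ≈ 4.179

The effective depreciation rate is n + δ = 0.022 + 0.078 = 0.1.
Golden rule sets MPK = n+δ: 0.28·k^(0.28−1) = 0.1, so k_gold = (0.28/0.1)^(1/0.72) ≈ 4.1788.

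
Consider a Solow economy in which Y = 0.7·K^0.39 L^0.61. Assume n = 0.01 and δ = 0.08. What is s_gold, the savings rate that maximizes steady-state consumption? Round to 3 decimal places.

s_gold = 0.390

n + δ = 0.01 + 0.08 = 0.09.
At the golden rule MPK = n+δ, and in any Cobb-Douglas steady state s = (n+δ)·k/y = MPK·k/y = capital's share 0.39.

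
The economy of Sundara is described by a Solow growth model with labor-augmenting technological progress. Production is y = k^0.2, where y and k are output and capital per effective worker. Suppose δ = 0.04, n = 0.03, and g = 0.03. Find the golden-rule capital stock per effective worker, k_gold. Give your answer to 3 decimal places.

Break-even investment rate: n + g + δ = 0.03 + 0.03 + 0.04 = 0.1.
Setting f'(k) = n+g+δ gives 0.2·k^(0.2−1) = 0.1, hence k_gold = (0.2/0.1)^(1/0.8) ≈ 2.3784.

k_gold ≈ 2.378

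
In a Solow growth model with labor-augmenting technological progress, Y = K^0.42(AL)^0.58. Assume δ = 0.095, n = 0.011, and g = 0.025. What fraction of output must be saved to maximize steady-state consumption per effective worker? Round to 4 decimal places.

s_gold = 0.4200

The effective depreciation rate is n + g + δ = 0.011 + 0.025 + 0.095 = 0.131.
At the golden rule MPK = n+g+δ, and in any Cobb-Douglas steady state s = (n+g+δ)·k/y = MPK·k/y = capital's share 0.42.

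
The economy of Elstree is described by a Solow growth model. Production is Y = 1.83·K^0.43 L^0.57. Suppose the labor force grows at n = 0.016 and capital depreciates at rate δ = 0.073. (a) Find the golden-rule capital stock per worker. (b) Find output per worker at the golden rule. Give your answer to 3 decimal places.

Break-even investment rate: n + δ = 0.016 + 0.073 = 0.089.
Maximizing c = f(k) − (n+δ)·k gives f'(k) = n+δ, i.e. 0.43·1.83·k^(0.43−1) = 0.089, so k_gold = (0.43·1.83/0.089)^(1/0.57) ≈ 45.7697.
y_gold = 1.83·45.7697^0.43 ≈ 9.4733.

(a) k_gold ≈ 45.770; (b) y_gold ≈ 9.473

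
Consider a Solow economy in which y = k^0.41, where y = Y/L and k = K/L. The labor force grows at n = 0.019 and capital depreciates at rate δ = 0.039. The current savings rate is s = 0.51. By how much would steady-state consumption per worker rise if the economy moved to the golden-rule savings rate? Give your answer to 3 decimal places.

Δc ≈ 0.077

Capital per worker breaks even when investment replaces (n + δ)·k; here n + δ = 0.058.
Current steady state (s = 0.51): k* = (0.51/0.058)^(1/0.59) ≈ 39.8328, y* = 39.8328^0.41 ≈ 4.5300, c* = (1−0.51)·4.5300 ≈ 2.2197.
Golden rule sets MPK = n+δ: 0.41·k^(0.41−1) = 0.058, so k_gold = (0.41/0.058)^(1/0.59) ≈ 27.5161.
y_gold = 27.5161^0.41 ≈ 3.8925, c_gold = y_gold − 0.058·k_gold ≈ 2.2966.
Gain: Δc = 2.2966 − 2.2197 ≈ 0.0769.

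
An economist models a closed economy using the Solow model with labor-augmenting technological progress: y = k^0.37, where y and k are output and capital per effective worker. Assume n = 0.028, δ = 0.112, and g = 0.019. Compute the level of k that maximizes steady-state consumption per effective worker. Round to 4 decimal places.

k_gold ≈ 3.8215

The effective depreciation rate is n + g + δ = 0.028 + 0.019 + 0.112 = 0.159.
At the golden rule the marginal product of capital equals n+g+δ: 0.37·k^(0.37−1) = 0.159. Solving, k_gold = (0.37/0.159)^(1/0.63) ≈ 3.8215.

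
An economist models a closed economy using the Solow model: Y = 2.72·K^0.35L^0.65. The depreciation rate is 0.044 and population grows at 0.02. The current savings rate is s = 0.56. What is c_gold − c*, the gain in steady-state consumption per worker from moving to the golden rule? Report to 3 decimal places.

Δc ≈ 0.969

Break-even investment rate: n + δ = 0.02 + 0.044 = 0.064.
Current steady state (s = 0.56): k* = (0.56·2.72/0.064)^(1/0.65) ≈ 131.1628, y* = 2.72·131.1628^0.35 ≈ 14.9900, c* = (1−0.56)·14.9900 ≈ 6.5956.
Maximizing c = f(k) − (n+δ)·k gives f'(k) = n+δ, i.e. 0.35·2.72·k^(0.35−1) = 0.064, so k_gold = (0.35·2.72/0.064)^(1/0.65) ≈ 63.6473.
y_gold = 2.72·63.6473^0.35 ≈ 11.6384, c_gold = y_gold − 0.064·k_gold ≈ 7.5649.
Gain: Δc = 7.5649 − 6.5956 ≈ 0.9693.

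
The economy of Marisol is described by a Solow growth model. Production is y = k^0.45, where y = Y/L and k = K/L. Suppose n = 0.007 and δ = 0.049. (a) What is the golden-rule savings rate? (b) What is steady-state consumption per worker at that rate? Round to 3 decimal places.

The effective depreciation rate is n + δ = 0.007 + 0.049 = 0.056.
For Cobb-Douglas, s_gold equals capital's share: s_gold = 0.45.
Golden rule sets MPK = n+δ: 0.45·k^(0.45−1) = 0.056, so k_gold = (0.45/0.056)^(1/0.55) ≈ 44.2078.
y_gold = 44.2078^0.45 ≈ 5.5014; c_gold = (1−0.45)·y_gold ≈ 3.0258.

(a) s_gold = 0.450; (b) c_gold ≈ 3.026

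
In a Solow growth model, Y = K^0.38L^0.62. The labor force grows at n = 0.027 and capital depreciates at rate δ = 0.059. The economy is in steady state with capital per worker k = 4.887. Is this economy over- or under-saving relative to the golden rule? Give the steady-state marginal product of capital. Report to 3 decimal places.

under-saving; MPK ≈ 0.142

n + δ = 0.027 + 0.059 = 0.086.
MPK = 0.38·k^(0.38−1) = 0.38·4.887^(-0.62) ≈ 0.1421.
MPK > 0.086, so the economy is dynamically efficient (under-saving).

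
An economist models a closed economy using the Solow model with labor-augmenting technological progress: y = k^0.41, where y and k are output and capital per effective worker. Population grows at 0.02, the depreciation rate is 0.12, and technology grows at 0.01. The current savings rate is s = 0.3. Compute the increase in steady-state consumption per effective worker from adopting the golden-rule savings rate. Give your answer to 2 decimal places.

Δc ≈ 0.05

The effective depreciation rate is n + g + δ = 0.02 + 0.01 + 0.12 = 0.15.
Current steady state (s = 0.3): k* = (0.3/0.15)^(1/0.59) ≈ 3.2376, y* = 3.2376^0.41 ≈ 1.6188, c* = (1−0.3)·1.6188 ≈ 1.1332.
Maximizing c = f(k) − (n+g+δ)·k gives f'(k) = n+g+δ, i.e. 0.41·k^(0.41−1) = 0.15, so k_gold = (0.41/0.15)^(1/0.59) ≈ 5.4974.
y_gold = 5.4974^0.41 ≈ 2.0112, c_gold = y_gold − 0.15·k_gold ≈ 1.1866.
Gain: Δc = 1.1866 − 1.1332 ≈ 0.0535.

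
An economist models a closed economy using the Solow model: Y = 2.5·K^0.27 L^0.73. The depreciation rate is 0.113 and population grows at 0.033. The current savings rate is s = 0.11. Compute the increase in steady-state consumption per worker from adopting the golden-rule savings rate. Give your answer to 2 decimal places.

Δc ≈ 0.40

Capital per worker breaks even when investment replaces (n + δ)·k; here n + δ = 0.146.
Current steady state (s = 0.11): k* = (0.11·2.5/0.146)^(1/0.73) ≈ 2.3806, y* = 2.5·2.3806^0.27 ≈ 3.1597, c* = (1−0.11)·3.1597 ≈ 2.8121.
At the golden rule the marginal product of capital equals n+δ: 0.27·2.5·k^(0.27−1) = 0.146. Solving, k_gold = (0.27·2.5/0.146)^(1/0.73) ≈ 8.1450.
y_gold = 2.5·8.1450^0.27 ≈ 4.4043, c_gold = y_gold − 0.146·k_gold ≈ 3.2152.
Gain: Δc = 3.2152 − 2.8121 ≈ 0.4030.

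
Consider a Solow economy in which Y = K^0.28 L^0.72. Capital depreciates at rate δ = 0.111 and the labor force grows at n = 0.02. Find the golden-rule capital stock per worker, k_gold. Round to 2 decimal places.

The effective depreciation rate is n + δ = 0.02 + 0.111 = 0.131.
At the golden rule the marginal product of capital equals n+δ: 0.28·k^(0.28−1) = 0.131. Solving, k_gold = (0.28/0.131)^(1/0.72) ≈ 2.8719.

k_gold ≈ 2.87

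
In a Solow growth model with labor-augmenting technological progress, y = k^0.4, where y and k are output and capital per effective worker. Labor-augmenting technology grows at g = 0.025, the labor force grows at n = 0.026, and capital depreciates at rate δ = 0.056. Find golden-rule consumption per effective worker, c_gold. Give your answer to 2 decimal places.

c_gold ≈ 1.45

The effective depreciation rate is n + g + δ = 0.026 + 0.025 + 0.056 = 0.107.
Golden rule sets MPK = n+g+δ: 0.4·k^(0.4−1) = 0.107, so k_gold = (0.4/0.107)^(1/0.6) ≈ 9.0045.
y_gold = 9.0045^0.4 ≈ 2.4087.
c_gold = y_gold − (n+g+δ)·k_gold = 2.4087 − 0.107·9.0045 ≈ 1.4452.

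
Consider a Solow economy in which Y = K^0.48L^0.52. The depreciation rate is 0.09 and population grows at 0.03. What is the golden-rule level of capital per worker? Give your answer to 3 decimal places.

Break-even investment rate: n + δ = 0.03 + 0.09 = 0.12.
Maximizing c = f(k) − (n+δ)·k gives f'(k) = n+δ, i.e. 0.48·k^(0.48−1) = 0.12, so k_gold = (0.48/0.12)^(1/0.52) ≈ 14.3816.

k_gold ≈ 14.382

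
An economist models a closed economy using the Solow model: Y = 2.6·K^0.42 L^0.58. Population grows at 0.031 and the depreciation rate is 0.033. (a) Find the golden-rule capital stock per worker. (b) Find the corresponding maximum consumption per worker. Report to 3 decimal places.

(a) k_gold ≈ 133.110; (b) c_gold ≈ 11.764

n + δ = 0.031 + 0.033 = 0.064.
Maximizing c = f(k) − (n+δ)·k gives f'(k) = n+δ, i.e. 0.42·2.6·k^(0.42−1) = 0.064, so k_gold = (0.42·2.6/0.064)^(1/0.58) ≈ 133.1102.
y_gold = 2.6·133.1102^0.42 ≈ 20.2835; c_gold = y_gold − 0.064·k_gold ≈ 11.7644.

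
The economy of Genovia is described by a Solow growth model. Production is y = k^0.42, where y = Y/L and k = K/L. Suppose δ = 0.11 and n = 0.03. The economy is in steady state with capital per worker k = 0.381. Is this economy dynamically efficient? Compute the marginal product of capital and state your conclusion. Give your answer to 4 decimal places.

n + δ = 0.03 + 0.11 = 0.14.
MPK = 0.42·k^(0.42−1) = 0.42·0.381^(-0.58) ≈ 0.7350.
MPK > 0.14, so the economy is dynamically efficient (under-saving).

dynamically efficient; MPK ≈ 0.7350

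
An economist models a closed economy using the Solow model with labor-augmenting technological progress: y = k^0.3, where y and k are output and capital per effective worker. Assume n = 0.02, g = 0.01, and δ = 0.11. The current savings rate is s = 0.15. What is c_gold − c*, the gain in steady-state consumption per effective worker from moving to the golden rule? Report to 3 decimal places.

Δc ≈ 0.095

Capital per effective worker breaks even when investment replaces (n + g + δ)·k; here n + g + δ = 0.14.
Current steady state (s = 0.15): k* = (0.15/0.14)^(1/0.7) ≈ 1.1036, y* = 1.1036^0.3 ≈ 1.0300, c* = (1−0.15)·1.0300 ≈ 0.8755.
At the golden rule the marginal product of capital equals n+g+δ: 0.3·k^(0.3−1) = 0.14. Solving, k_gold = (0.3/0.14)^(1/0.7) ≈ 2.9706.
y_gold = 2.9706^0.3 ≈ 1.3863, c_gold = y_gold − 0.14·k_gold ≈ 0.9704.
Gain: Δc = 0.9704 − 0.8755 ≈ 0.0949.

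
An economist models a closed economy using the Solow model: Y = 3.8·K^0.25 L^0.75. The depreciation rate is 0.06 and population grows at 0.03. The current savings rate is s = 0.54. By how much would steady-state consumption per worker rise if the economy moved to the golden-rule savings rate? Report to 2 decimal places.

n + δ = 0.03 + 0.06 = 0.09.
Current steady state (s = 0.54): k* = (0.54·3.8/0.09)^(1/0.75) ≈ 64.6517, y* = 3.8·64.6517^0.25 ≈ 10.7753, c* = (1−0.54)·10.7753 ≈ 4.9566.
Maximizing c = f(k) − (n+δ)·k gives f'(k) = n+δ, i.e. 0.25·3.8·k^(0.25−1) = 0.09, so k_gold = (0.25·3.8/0.09)^(1/0.75) ≈ 23.1548.
y_gold = 3.8·23.1548^0.25 ≈ 8.3357, c_gold = y_gold − 0.09·k_gold ≈ 6.2518.
Gain: Δc = 6.2518 − 4.9566 ≈ 1.2952.

Δc ≈ 1.30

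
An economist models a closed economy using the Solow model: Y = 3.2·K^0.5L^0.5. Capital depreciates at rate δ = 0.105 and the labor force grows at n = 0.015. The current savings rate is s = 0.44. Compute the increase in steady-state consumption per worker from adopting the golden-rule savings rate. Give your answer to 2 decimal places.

Δc ≈ 0.31

Break-even investment rate: n + δ = 0.015 + 0.105 = 0.12.
Current steady state (s = 0.44): k* = (0.44·3.2/0.12)^(1/0.5) ≈ 137.6711, y* = 3.2·137.6711^0.5 ≈ 37.5467, c* = (1−0.44)·37.5467 ≈ 21.0261.
Maximizing c = f(k) − (n+δ)·k gives f'(k) = n+δ, i.e. 0.5·3.2·k^(0.5−1) = 0.12, so k_gold = (0.5·3.2/0.12)^(1/0.5) ≈ 177.7778.
y_gold = 3.2·177.7778^0.5 ≈ 42.6667, c_gold = y_gold − 0.12·k_gold ≈ 21.3333.
Gain: Δc = 21.3333 − 21.0261 ≈ 0.3072.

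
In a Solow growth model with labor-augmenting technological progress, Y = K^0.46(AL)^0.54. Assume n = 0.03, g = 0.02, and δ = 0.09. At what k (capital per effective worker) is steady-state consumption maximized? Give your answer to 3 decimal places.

Break-even investment rate: n + g + δ = 0.03 + 0.02 + 0.09 = 0.14.
Golden rule sets MPK = n+g+δ: 0.46·k^(0.46−1) = 0.14, so k_gold = (0.46/0.14)^(1/0.54) ≈ 9.0515.

k_gold ≈ 9.052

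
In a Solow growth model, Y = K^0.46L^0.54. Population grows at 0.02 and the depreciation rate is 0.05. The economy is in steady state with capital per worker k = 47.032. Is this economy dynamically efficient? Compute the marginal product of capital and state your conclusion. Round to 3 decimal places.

Capital per worker breaks even when investment replaces (n + δ)·k; here n + δ = 0.07.
MPK = 0.46·k^(0.46−1) = 0.46·47.032^(-0.54) ≈ 0.0575.
MPK < 0.07, so the economy is dynamically inefficient (over-saving).

dynamically inefficient; MPK ≈ 0.057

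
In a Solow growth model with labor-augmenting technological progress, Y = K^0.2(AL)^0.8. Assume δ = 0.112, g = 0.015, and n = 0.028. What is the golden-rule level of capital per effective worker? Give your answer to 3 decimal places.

k_gold ≈ 1.375

Break-even investment rate: n + g + δ = 0.028 + 0.015 + 0.112 = 0.155.
Maximizing c = f(k) − (n+g+δ)·k gives f'(k) = n+g+δ, i.e. 0.2·k^(0.2−1) = 0.155, so k_gold = (0.2/0.155)^(1/0.8) ≈ 1.3752.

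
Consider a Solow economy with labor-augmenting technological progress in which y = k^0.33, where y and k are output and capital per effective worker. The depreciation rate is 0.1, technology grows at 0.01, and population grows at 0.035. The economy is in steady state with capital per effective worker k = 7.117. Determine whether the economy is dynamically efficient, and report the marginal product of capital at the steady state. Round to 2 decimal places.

dynamically inefficient; MPK ≈ 0.09

Break-even investment rate: n + g + δ = 0.035 + 0.01 + 0.1 = 0.145.
MPK = 0.33·k^(0.33−1) = 0.33·7.117^(-0.67) ≈ 0.0886.
MPK < 0.145, so the economy is dynamically inefficient (over-saving).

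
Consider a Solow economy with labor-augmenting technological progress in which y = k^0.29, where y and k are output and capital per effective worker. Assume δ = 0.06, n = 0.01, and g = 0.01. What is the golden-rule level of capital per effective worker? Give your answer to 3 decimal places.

Capital per effective worker breaks even when investment replaces (n + g + δ)·k; here n + g + δ = 0.08.
Setting f'(k) = n+g+δ gives 0.29·k^(0.29−1) = 0.08, hence k_gold = (0.29/0.08)^(1/0.71) ≈ 6.1342.

k_gold ≈ 6.134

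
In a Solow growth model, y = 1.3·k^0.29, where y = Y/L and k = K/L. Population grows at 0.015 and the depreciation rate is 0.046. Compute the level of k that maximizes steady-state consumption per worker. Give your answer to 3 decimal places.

Break-even investment rate: n + δ = 0.015 + 0.046 = 0.061.
At the golden rule the marginal product of capital equals n+δ: 0.29·1.3·k^(0.29−1) = 0.061. Solving, k_gold = (0.29·1.3/0.061)^(1/0.71) ≈ 13.0047.

k_gold ≈ 13.005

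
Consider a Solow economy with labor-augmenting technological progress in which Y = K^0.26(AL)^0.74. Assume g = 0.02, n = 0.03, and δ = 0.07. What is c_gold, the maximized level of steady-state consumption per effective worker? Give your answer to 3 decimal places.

c_gold ≈ 0.971

Capital per effective worker breaks even when investment replaces (n + g + δ)·k; here n + g + δ = 0.12.
Maximizing c = f(k) − (n+g+δ)·k gives f'(k) = n+g+δ, i.e. 0.26·k^(0.26−1) = 0.12, so k_gold = (0.26/0.12)^(1/0.74) ≈ 2.8430.
y_gold = 2.8430^0.26 ≈ 1.3121.
c_gold = y_gold − (n+g+δ)·k_gold = 1.3121 − 0.12·2.8430 ≈ 0.9710.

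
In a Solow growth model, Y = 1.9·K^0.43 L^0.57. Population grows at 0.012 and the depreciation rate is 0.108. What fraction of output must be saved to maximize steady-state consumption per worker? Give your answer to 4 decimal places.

s_gold = 0.4300

Break-even investment rate: n + δ = 0.012 + 0.108 = 0.12.
At the golden rule MPK = n+δ, and in any Cobb-Douglas steady state s = (n+δ)·k/y = MPK·k/y = capital's share 0.43.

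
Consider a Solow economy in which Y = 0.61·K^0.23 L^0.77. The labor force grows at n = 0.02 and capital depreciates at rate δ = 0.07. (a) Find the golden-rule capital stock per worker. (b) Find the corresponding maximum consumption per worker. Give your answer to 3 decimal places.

Capital per worker breaks even when investment replaces (n + δ)·k; here n + δ = 0.09.
At the golden rule the marginal product of capital equals n+δ: 0.23·0.61·k^(0.23−1) = 0.09. Solving, k_gold = (0.23·0.61/0.09)^(1/0.77) ≈ 1.7800.
y_gold = 0.61·1.7800^0.23 ≈ 0.6965; c_gold = y_gold − 0.09·k_gold ≈ 0.5363.

(a) k_gold ≈ 1.780; (b) c_gold ≈ 0.536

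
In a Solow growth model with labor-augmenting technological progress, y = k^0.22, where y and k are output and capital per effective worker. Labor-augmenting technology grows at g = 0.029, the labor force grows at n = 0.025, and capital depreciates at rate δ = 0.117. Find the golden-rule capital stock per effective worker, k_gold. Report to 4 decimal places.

k_gold ≈ 1.3813

Break-even investment rate: n + g + δ = 0.025 + 0.029 + 0.117 = 0.171.
At the golden rule the marginal product of capital equals n+g+δ: 0.22·k^(0.22−1) = 0.171. Solving, k_gold = (0.22/0.171)^(1/0.78) ≈ 1.3813.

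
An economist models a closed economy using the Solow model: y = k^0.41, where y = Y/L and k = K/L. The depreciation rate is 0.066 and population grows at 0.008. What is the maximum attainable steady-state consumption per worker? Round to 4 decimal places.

n + δ = 0.008 + 0.066 = 0.074.
Golden rule sets MPK = n+δ: 0.41·k^(0.41−1) = 0.074, so k_gold = (0.41/0.074)^(1/0.59) ≈ 18.2078.
y_gold = 18.2078^0.41 ≈ 3.2863.
c_gold = y_gold − (n+δ)·k_gold = 3.2863 − 0.074·18.2078 ≈ 1.9389.

c_gold ≈ 1.9389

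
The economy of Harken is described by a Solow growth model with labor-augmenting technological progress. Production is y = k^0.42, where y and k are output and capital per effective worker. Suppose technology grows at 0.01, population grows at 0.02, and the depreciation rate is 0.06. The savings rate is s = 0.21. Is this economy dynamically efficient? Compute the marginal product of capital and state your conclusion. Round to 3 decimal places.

dynamically efficient; MPK ≈ 0.180

n + g + δ = 0.02 + 0.01 + 0.06 = 0.09.
Steady-state k*: s·k^0.42 = 0.09·k gives k* = (0.21/0.09)^(1/0.58) ≈ 4.3097.
MPK = 0.42·4.3097^(-0.58) ≈ 0.1800.
MPK > n+g+δ = 0.09, so the economy is dynamically efficient (under-saving).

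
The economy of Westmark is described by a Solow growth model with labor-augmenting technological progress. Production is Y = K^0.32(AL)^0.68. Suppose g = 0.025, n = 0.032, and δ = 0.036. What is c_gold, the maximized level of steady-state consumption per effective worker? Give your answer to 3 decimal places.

c_gold ≈ 1.216

Capital per effective worker breaks even when investment replaces (n + g + δ)·k; here n + g + δ = 0.093.
Maximizing c = f(k) − (n+g+δ)·k gives f'(k) = n+g+δ, i.e. 0.32·k^(0.32−1) = 0.093, so k_gold = (0.32/0.093)^(1/0.68) ≈ 6.1548.
y_gold = 6.1548^0.32 ≈ 1.7887.
c_gold = y_gold − (n+g+δ)·k_gold = 1.7887 − 0.093·6.1548 ≈ 1.2163.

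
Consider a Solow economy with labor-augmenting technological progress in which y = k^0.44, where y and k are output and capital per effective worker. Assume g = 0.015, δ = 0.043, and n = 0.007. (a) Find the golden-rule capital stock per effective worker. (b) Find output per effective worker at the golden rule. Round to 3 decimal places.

Break-even investment rate: n + g + δ = 0.007 + 0.015 + 0.043 = 0.065.
Golden rule sets MPK = n+g+δ: 0.44·k^(0.44−1) = 0.065, so k_gold = (0.44/0.065)^(1/0.56) ≈ 30.4163.
y_gold = 30.4163^0.44 ≈ 4.4933.

(a) k_gold ≈ 30.416; (b) y_gold ≈ 4.493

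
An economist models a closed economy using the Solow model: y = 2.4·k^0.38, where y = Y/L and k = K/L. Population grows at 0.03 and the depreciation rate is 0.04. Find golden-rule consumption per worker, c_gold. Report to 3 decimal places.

c_gold ≈ 7.177

Break-even investment rate: n + δ = 0.03 + 0.04 = 0.07.
Golden rule sets MPK = n+δ: 0.38·2.4·k^(0.38−1) = 0.07, so k_gold = (0.38·2.4/0.07)^(1/0.62) ≈ 62.8378.
y_gold = 2.4·62.8378^0.38 ≈ 11.5754.
c_gold = y_gold − (n+δ)·k_gold = 11.5754 − 0.07·62.8378 ≈ 7.1767.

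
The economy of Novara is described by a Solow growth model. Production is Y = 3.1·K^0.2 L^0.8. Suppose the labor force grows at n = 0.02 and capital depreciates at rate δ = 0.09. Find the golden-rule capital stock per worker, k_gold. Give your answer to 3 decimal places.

n + δ = 0.02 + 0.09 = 0.11.
Maximizing c = f(k) − (n+δ)·k gives f'(k) = n+δ, i.e. 0.2·3.1·k^(0.2−1) = 0.11, so k_gold = (0.2·3.1/0.11)^(1/0.8) ≈ 8.6846.

k_gold ≈ 8.685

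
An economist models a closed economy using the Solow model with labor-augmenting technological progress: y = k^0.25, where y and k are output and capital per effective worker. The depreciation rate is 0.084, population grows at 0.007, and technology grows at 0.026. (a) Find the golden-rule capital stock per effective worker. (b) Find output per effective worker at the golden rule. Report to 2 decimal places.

Capital per effective worker breaks even when investment replaces (n + g + δ)·k; here n + g + δ = 0.117.
Setting f'(k) = n+g+δ gives 0.25·k^(0.25−1) = 0.117, hence k_gold = (0.25/0.117)^(1/0.75) ≈ 2.7522.
y_gold = 2.7522^0.25 ≈ 1.2880.

(a) k_gold ≈ 2.75; (b) y_gold ≈ 1.29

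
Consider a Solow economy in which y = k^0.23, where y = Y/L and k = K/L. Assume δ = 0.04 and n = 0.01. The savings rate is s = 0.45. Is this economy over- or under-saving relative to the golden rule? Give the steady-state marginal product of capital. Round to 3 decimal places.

over-saving; MPK ≈ 0.026

Capital per worker breaks even when investment replaces (n + δ)·k; here n + δ = 0.05.
Steady-state k*: s·k^0.23 = 0.05·k gives k* = (0.45/0.05)^(1/0.77) ≈ 17.3491.
MPK = 0.23·17.3491^(-0.77) ≈ 0.0256.
MPK < n+δ = 0.05, so the economy is dynamically inefficient (over-saving).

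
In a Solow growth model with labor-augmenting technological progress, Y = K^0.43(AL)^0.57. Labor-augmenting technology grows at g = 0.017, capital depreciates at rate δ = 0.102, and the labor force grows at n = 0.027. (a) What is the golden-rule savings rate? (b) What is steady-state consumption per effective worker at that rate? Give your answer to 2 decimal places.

(a) s_gold = 0.43; (b) c_gold ≈ 1.29

n + g + δ = 0.027 + 0.017 + 0.102 = 0.146.
For Cobb-Douglas, s_gold equals capital's share: s_gold = 0.43.
Maximizing c = f(k) − (n+g+δ)·k gives f'(k) = n+g+δ, i.e. 0.43·k^(0.43−1) = 0.146, so k_gold = (0.43/0.146)^(1/0.57) ≈ 6.6529.
y_gold = 6.6529^0.43 ≈ 2.2589; c_gold = (1−0.43)·y_gold ≈ 1.2876.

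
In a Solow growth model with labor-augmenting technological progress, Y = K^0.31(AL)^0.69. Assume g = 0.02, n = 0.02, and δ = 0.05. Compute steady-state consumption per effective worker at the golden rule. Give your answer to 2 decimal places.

c_gold ≈ 1.20

Capital per effective worker breaks even when investment replaces (n + g + δ)·k; here n + g + δ = 0.09.
Golden rule sets MPK = n+g+δ: 0.31·k^(0.31−1) = 0.09, so k_gold = (0.31/0.09)^(1/0.69) ≈ 6.0039.
y_gold = 6.0039^0.31 ≈ 1.7431.
c_gold = y_gold − (n+g+δ)·k_gold = 1.7431 − 0.09·6.0039 ≈ 1.2027.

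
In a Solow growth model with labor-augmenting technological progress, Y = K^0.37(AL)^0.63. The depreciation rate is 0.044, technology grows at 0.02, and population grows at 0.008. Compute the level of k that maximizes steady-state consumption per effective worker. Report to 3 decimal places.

k_gold ≈ 13.439

Break-even investment rate: n + g + δ = 0.008 + 0.02 + 0.044 = 0.072.
Maximizing c = f(k) − (n+g+δ)·k gives f'(k) = n+g+δ, i.e. 0.37·k^(0.37−1) = 0.072, so k_gold = (0.37/0.072)^(1/0.63) ≈ 13.4389.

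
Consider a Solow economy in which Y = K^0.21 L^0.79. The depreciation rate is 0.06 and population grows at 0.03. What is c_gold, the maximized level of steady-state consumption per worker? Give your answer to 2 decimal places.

Break-even investment rate: n + δ = 0.03 + 0.06 = 0.09.
Setting f'(k) = n+δ gives 0.21·k^(0.21−1) = 0.09, hence k_gold = (0.21/0.09)^(1/0.79) ≈ 2.9228.
y_gold = 2.9228^0.21 ≈ 1.2526.
c_gold = y_gold − (n+δ)·k_gold = 1.2526 − 0.09·2.9228 ≈ 0.9896.

c_gold ≈ 0.99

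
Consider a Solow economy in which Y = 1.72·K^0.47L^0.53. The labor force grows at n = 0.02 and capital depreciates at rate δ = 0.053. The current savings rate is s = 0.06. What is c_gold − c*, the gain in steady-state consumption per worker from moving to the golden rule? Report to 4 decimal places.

Δc ≈ 5.4914

Break-even investment rate: n + δ = 0.02 + 0.053 = 0.073.
Current steady state (s = 0.06): k* = (0.06·1.72/0.073)^(1/0.53) ≈ 1.9217, y* = 1.72·1.9217^0.47 ≈ 2.3381, c* = (1−0.06)·2.3381 ≈ 2.1978.
Golden rule sets MPK = n+δ: 0.47·1.72·k^(0.47−1) = 0.073, so k_gold = (0.47·1.72/0.073)^(1/0.53) ≈ 93.4080.
y_gold = 1.72·93.4080^0.47 ≈ 14.5080, c_gold = y_gold − 0.073·k_gold ≈ 7.6893.
Gain: Δc = 7.6893 − 2.1978 ≈ 5.4914.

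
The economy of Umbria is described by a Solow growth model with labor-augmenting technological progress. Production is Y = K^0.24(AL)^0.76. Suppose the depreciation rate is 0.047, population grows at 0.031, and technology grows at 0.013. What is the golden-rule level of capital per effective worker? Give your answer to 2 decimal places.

n + g + δ = 0.031 + 0.013 + 0.047 = 0.091.
Golden rule sets MPK = n+g+δ: 0.24·k^(0.24−1) = 0.091, so k_gold = (0.24/0.091)^(1/0.76) ≈ 3.5824.

k_gold ≈ 3.58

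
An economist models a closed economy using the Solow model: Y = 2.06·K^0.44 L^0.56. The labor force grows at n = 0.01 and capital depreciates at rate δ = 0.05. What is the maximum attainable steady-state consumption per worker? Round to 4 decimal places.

c_gold ≈ 9.7397

n + δ = 0.01 + 0.05 = 0.06.
Golden rule sets MPK = n+δ: 0.44·2.06·k^(0.44−1) = 0.06, so k_gold = (0.44·2.06/0.06)^(1/0.56) ≈ 127.5435.
y_gold = 2.06·127.5435^0.44 ≈ 17.3923.
c_gold = y_gold − (n+δ)·k_gold = 17.3923 − 0.06·127.5435 ≈ 9.7397.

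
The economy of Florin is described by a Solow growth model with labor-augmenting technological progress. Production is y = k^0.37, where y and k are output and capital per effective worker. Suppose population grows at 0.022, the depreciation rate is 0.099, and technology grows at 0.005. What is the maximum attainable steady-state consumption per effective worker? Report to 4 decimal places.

Capital per effective worker breaks even when investment replaces (n + g + δ)·k; here n + g + δ = 0.126.
Setting f'(k) = n+g+δ gives 0.37·k^(0.37−1) = 0.126, hence k_gold = (0.37/0.126)^(1/0.63) ≈ 5.5283.
y_gold = 5.5283^0.37 ≈ 1.8826.
c_gold = y_gold − (n+g+δ)·k_gold = 1.8826 − 0.126·5.5283 ≈ 1.1860.

c_gold ≈ 1.1860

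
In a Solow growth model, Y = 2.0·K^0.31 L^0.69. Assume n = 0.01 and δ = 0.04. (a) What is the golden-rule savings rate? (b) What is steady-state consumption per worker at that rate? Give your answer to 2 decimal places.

Break-even investment rate: n + δ = 0.01 + 0.04 = 0.05.
For Cobb-Douglas, s_gold equals capital's share: s_gold = 0.31.
Maximizing c = f(k) − (n+δ)·k gives f'(k) = n+δ, i.e. 0.31·2.0·k^(0.31−1) = 0.05, so k_gold = (0.31·2.0/0.05)^(1/0.69) ≈ 38.4299.
y_gold = 2.0·38.4299^0.31 ≈ 6.1984; c_gold = (1−0.31)·y_gold ≈ 4.2769.

(a) s_gold = 0.31; (b) c_gold ≈ 4.28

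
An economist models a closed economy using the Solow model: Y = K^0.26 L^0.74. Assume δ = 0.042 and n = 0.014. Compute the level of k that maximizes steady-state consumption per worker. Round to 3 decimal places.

k_gold ≈ 7.963

Capital per worker breaks even when investment replaces (n + δ)·k; here n + δ = 0.056.
Maximizing c = f(k) − (n+δ)·k gives f'(k) = n+δ, i.e. 0.26·k^(0.26−1) = 0.056, so k_gold = (0.26/0.056)^(1/0.74) ≈ 7.9627.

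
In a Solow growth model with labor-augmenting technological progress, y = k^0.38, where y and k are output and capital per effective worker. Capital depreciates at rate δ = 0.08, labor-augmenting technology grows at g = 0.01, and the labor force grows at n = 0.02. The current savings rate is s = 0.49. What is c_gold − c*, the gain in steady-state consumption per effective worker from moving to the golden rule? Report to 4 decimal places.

n + g + δ = 0.02 + 0.01 + 0.08 = 0.11.
Current steady state (s = 0.49): k* = (0.49/0.11)^(1/0.62) ≈ 11.1290, y* = 11.1290^0.38 ≈ 2.4984, c* = (1−0.49)·2.4984 ≈ 1.2742.
At the golden rule the marginal product of capital equals n+g+δ: 0.38·k^(0.38−1) = 0.11. Solving, k_gold = (0.38/0.11)^(1/0.62) ≈ 7.3854.
y_gold = 7.3854^0.38 ≈ 2.1379, c_gold = y_gold − 0.11·k_gold ≈ 1.3255.
Gain: Δc = 1.3255 − 1.2742 ≈ 0.0513.

Δc ≈ 0.0513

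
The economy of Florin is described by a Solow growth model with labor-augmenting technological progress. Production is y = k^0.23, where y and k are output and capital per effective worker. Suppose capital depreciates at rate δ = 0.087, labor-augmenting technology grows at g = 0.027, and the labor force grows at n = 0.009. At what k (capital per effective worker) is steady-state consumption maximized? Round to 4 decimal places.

k_gold ≈ 2.2543

n + g + δ = 0.009 + 0.027 + 0.087 = 0.123.
Golden rule sets MPK = n+g+δ: 0.23·k^(0.23−1) = 0.123, so k_gold = (0.23/0.123)^(1/0.77) ≈ 2.2543.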